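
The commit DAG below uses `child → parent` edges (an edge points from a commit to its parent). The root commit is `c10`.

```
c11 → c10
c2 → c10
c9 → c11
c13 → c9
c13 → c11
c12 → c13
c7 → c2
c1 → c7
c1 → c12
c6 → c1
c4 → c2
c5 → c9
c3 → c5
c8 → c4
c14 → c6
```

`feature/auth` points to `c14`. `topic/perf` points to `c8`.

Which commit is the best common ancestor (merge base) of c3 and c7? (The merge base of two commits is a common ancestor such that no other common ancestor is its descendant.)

c10

Ancestors of c3: {c10, c11, c3, c5, c9}.
Ancestors of c7: {c10, c2, c7}.
Common ancestors: {c10}.
The only common ancestor is c10, so it is the merge base.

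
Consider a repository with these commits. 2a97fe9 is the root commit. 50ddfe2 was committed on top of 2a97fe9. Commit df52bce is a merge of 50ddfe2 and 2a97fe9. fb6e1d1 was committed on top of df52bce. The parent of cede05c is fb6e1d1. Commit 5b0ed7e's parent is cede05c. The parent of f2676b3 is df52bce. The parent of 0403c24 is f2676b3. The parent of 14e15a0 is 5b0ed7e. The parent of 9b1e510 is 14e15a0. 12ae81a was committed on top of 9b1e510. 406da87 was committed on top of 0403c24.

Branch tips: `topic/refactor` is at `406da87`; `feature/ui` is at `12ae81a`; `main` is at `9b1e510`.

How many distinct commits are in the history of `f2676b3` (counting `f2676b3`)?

4

Walking parent pointers from f2676b3: reachable set = {2a97fe9, 50ddfe2, df52bce, f2676b3}.
That is 4 commits.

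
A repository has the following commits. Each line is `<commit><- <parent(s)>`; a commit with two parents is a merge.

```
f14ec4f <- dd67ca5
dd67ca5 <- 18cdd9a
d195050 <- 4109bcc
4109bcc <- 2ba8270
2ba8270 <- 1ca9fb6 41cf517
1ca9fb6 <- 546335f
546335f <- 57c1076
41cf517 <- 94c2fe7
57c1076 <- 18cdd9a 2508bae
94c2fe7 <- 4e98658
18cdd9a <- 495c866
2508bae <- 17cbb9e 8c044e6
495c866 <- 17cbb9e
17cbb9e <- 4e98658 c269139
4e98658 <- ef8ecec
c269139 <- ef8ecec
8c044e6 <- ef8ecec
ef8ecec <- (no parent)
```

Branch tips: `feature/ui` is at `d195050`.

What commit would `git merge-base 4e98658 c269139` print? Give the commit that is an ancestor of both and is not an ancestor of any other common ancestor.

Ancestors of 4e98658: {4e98658, ef8ecec}.
Ancestors of c269139: {c269139, ef8ecec}.
Common ancestors: {ef8ecec}.
The only common ancestor is ef8ecec, so it is the merge base.

ef8ecec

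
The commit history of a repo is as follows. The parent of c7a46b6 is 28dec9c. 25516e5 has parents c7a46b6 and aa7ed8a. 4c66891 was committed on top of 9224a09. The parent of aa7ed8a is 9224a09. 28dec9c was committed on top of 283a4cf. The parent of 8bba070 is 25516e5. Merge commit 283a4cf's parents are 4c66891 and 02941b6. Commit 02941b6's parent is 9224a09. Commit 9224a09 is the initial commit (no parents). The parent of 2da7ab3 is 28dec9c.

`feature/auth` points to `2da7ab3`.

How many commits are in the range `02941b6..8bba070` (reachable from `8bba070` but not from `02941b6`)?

7

Reachable from 8bba070: {02941b6, 25516e5, 283a4cf, 28dec9c, 4c66891, 8bba070, 9224a09, aa7ed8a, c7a46b6}.
Reachable from 02941b6: {02941b6, 9224a09}.
In 8bba070's history but not 02941b6's: {25516e5, 283a4cf, 28dec9c, 4c66891, 8bba070, aa7ed8a, c7a46b6} — 7 commits.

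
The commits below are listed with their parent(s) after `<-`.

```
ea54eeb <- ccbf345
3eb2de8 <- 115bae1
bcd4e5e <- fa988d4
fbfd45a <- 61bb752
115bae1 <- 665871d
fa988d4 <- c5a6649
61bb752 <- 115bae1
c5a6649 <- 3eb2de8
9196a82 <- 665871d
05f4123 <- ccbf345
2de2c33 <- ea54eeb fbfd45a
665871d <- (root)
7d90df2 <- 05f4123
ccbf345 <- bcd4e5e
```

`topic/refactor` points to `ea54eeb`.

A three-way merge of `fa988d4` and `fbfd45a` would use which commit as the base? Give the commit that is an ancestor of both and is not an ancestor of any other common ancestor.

115bae1

Ancestors of fa988d4: {115bae1, 3eb2de8, 665871d, c5a6649, fa988d4}.
Ancestors of fbfd45a: {115bae1, 61bb752, 665871d, fbfd45a}.
Common ancestors: {115bae1, 665871d}.
Among these, 115bae1 is not an ancestor of any other common ancestor — it is the merge base.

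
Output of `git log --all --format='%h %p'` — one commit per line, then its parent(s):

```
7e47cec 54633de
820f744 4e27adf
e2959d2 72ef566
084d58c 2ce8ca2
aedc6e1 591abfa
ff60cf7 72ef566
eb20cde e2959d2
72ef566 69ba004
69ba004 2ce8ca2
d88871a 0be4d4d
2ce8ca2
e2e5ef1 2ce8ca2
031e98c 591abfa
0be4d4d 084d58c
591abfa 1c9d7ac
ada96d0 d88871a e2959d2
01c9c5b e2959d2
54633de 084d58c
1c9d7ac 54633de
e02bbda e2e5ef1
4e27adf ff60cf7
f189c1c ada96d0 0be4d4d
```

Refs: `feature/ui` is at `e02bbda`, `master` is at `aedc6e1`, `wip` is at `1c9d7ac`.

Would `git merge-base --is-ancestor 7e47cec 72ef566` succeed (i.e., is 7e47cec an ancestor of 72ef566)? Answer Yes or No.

Ancestors of 72ef566: {2ce8ca2, 69ba004, 72ef566}.
7e47cec is not in that set, so it is not an ancestor of 72ef566.

No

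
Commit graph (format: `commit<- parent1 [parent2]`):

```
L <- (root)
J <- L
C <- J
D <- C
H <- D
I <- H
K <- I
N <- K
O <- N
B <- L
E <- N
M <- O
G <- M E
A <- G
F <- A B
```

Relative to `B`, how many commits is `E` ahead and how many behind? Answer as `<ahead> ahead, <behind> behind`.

Reachable from E: {C, D, E, H, I, J, K, L, N}.
Reachable from B: {B, L}.
Only in E's history (ahead): {C, D, E, H, I, J, K, N} — 8.
Only in B's history (behind): {B} — 1.

8 ahead, 1 behind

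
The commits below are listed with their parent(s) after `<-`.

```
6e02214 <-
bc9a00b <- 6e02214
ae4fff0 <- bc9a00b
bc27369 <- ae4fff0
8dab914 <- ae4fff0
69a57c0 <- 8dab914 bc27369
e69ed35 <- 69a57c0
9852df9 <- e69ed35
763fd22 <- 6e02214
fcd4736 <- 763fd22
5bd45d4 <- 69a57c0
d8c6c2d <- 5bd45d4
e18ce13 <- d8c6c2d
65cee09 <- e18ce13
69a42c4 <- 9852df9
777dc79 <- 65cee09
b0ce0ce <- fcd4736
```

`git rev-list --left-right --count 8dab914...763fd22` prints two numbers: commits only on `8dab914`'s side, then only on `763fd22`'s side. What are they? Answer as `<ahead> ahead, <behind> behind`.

3 ahead, 1 behind

Reachable from 8dab914: {6e02214, 8dab914, ae4fff0, bc9a00b}.
Reachable from 763fd22: {6e02214, 763fd22}.
Only in 8dab914's history (ahead): {8dab914, ae4fff0, bc9a00b} — 3.
Only in 763fd22's history (behind): {763fd22} — 1.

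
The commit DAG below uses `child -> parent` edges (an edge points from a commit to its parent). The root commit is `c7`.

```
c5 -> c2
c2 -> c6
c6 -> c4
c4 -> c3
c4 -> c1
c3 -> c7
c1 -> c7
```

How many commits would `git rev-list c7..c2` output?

Reachable from c2: {c1, c2, c3, c4, c6, c7}.
Reachable from c7: {c7}.
In c2's history but not c7's: {c1, c2, c3, c4, c6} — 5 commits.

5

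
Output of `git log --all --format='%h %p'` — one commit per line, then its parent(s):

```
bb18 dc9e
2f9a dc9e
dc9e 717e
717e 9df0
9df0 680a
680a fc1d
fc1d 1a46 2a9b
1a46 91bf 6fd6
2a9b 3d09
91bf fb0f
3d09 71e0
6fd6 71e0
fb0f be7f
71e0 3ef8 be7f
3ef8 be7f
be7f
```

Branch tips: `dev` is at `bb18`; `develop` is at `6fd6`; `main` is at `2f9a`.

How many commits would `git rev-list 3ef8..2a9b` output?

Reachable from 2a9b: {2a9b, 3d09, 3ef8, 71e0, be7f}.
Reachable from 3ef8: {3ef8, be7f}.
In 2a9b's history but not 3ef8's: {2a9b, 3d09, 71e0} — 3 commits.

3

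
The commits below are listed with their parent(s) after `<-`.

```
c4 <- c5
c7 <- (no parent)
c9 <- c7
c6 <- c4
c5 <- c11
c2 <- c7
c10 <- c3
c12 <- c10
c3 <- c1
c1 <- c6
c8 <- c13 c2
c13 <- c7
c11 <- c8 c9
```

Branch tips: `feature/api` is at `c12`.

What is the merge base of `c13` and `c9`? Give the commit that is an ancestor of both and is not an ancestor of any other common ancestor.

Ancestors of c13: {c13, c7}.
Ancestors of c9: {c7, c9}.
Common ancestors: {c7}.
The only common ancestor is c7, so it is the merge base.

c7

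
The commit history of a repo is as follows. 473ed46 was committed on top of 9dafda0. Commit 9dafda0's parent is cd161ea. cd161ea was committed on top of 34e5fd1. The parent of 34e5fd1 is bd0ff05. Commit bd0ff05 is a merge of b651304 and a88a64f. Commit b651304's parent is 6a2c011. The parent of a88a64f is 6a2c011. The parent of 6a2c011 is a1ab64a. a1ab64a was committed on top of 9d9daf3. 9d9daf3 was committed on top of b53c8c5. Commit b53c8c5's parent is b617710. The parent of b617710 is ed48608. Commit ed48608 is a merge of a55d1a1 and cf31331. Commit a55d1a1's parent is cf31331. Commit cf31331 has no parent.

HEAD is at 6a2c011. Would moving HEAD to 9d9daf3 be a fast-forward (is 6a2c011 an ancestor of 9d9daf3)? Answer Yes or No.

A fast-forward from 6a2c011 to 9d9daf3 is possible iff 6a2c011 is an ancestor of 9d9daf3.
Ancestors of 9d9daf3: {9d9daf3, a55d1a1, b53c8c5, b617710, cf31331, ed48608}.
6a2c011 is not among them, so fast-forward is not possible.

No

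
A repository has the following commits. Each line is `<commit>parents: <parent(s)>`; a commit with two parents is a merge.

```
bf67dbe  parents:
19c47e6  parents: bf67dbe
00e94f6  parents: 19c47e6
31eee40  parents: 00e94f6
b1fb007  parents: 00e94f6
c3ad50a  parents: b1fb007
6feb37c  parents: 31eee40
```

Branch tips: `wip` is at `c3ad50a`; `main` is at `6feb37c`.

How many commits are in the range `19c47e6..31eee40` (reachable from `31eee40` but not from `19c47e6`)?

Reachable from 31eee40: {00e94f6, 19c47e6, 31eee40, bf67dbe}.
Reachable from 19c47e6: {19c47e6, bf67dbe}.
In 31eee40's history but not 19c47e6's: {00e94f6, 31eee40} — 2 commits.

2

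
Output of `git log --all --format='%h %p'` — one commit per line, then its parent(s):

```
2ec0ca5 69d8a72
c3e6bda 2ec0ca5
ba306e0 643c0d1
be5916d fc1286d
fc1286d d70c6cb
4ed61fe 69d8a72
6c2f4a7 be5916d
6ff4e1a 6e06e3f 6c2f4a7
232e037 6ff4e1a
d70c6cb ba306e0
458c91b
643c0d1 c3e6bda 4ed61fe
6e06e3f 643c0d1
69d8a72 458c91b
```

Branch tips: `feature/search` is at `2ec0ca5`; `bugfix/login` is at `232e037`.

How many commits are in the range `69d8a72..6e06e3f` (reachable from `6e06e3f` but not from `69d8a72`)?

Reachable from 6e06e3f: {2ec0ca5, 458c91b, 4ed61fe, 643c0d1, 69d8a72, 6e06e3f, c3e6bda}.
Reachable from 69d8a72: {458c91b, 69d8a72}.
In 6e06e3f's history but not 69d8a72's: {2ec0ca5, 4ed61fe, 643c0d1, 6e06e3f, c3e6bda} — 5 commits.

5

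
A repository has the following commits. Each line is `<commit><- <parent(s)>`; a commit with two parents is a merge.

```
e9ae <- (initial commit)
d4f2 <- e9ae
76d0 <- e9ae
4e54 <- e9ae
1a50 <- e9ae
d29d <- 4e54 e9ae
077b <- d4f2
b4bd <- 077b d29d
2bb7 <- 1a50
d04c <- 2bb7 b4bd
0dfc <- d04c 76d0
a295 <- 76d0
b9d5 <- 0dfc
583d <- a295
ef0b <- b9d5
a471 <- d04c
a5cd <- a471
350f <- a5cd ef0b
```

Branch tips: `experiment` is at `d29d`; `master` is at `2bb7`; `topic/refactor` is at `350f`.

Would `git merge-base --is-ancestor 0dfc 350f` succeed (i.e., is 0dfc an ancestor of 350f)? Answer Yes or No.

Yes

Ancestors of 350f (commits reachable by following parents): {077b, 0dfc, 1a50, 2bb7, 350f, 4e54, 76d0, a471, a5cd, b4bd, b9d5, d04c, d29d, d4f2, e9ae, ef0b}.
0dfc is in that set, so it is an ancestor of 350f.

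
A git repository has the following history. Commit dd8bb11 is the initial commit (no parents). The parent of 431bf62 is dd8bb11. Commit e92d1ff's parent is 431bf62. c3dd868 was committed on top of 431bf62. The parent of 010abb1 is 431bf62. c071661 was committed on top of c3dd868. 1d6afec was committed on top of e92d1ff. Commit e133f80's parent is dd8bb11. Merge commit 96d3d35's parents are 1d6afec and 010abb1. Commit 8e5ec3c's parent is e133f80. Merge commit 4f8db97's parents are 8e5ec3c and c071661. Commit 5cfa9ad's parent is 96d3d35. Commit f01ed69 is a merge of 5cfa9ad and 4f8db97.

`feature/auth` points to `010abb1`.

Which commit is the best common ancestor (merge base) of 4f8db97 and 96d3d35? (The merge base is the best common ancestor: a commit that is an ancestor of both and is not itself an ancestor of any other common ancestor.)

Ancestors of 4f8db97: {431bf62, 4f8db97, 8e5ec3c, c071661, c3dd868, dd8bb11, e133f80}.
Ancestors of 96d3d35: {010abb1, 1d6afec, 431bf62, 96d3d35, dd8bb11, e92d1ff}.
Common ancestors: {431bf62, dd8bb11}.
Among these, 431bf62 is not an ancestor of any other common ancestor — it is the merge base.

431bf62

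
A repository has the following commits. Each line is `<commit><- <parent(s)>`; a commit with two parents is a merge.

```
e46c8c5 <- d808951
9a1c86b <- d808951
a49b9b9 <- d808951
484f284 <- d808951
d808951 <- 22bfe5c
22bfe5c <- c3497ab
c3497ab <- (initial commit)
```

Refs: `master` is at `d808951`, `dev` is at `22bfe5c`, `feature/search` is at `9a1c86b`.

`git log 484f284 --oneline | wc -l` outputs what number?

Walking parent pointers from 484f284: reachable set = {22bfe5c, 484f284, c3497ab, d808951}.
That is 4 commits.

4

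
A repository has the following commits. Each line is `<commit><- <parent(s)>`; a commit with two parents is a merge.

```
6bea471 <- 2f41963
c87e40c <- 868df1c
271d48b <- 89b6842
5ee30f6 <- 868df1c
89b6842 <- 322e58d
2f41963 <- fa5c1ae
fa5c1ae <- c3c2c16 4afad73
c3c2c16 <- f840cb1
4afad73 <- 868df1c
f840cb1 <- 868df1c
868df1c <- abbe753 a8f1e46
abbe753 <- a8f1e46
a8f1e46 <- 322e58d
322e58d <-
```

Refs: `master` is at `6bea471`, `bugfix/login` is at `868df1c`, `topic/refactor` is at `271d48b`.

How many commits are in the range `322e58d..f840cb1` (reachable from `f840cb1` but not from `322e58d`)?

4

Reachable from f840cb1: {322e58d, 868df1c, a8f1e46, abbe753, f840cb1}.
Reachable from 322e58d: {322e58d}.
In f840cb1's history but not 322e58d's: {868df1c, a8f1e46, abbe753, f840cb1} — 4 commits.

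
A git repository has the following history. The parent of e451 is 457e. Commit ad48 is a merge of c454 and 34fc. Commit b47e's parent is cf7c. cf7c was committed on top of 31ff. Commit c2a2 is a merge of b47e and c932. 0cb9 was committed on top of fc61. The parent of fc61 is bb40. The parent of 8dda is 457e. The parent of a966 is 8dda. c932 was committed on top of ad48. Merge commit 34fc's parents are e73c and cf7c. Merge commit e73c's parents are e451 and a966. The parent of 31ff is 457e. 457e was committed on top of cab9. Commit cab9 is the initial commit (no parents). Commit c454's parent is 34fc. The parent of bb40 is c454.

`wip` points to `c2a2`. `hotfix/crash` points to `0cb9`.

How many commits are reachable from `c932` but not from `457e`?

10

Reachable from c932: {31ff, 34fc, 457e, 8dda, a966, ad48, c454, c932, cab9, cf7c, e451, e73c}.
Reachable from 457e: {457e, cab9}.
In c932's history but not 457e's: {31ff, 34fc, 8dda, a966, ad48, c454, c932, cf7c, e451, e73c} — 10 commits.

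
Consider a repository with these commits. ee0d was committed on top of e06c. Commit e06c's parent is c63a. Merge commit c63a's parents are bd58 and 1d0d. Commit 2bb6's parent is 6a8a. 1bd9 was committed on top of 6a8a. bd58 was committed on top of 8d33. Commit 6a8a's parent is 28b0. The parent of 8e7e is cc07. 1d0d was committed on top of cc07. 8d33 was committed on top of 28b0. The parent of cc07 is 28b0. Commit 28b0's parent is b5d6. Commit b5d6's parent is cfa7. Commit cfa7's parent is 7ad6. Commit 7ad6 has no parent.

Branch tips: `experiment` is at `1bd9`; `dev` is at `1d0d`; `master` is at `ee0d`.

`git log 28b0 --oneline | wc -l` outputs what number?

4

Walking parent pointers from 28b0: reachable set = {28b0, 7ad6, b5d6, cfa7}.
That is 4 commits.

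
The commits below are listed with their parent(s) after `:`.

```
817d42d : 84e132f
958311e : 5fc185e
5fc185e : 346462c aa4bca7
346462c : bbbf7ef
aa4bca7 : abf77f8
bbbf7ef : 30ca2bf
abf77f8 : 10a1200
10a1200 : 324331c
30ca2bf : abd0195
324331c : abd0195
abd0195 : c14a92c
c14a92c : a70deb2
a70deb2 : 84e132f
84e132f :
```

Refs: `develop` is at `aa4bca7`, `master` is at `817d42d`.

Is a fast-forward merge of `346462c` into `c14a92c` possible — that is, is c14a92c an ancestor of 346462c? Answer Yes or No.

Yes

A fast-forward from c14a92c to 346462c is possible iff c14a92c is an ancestor of 346462c.
Ancestors of 346462c: {30ca2bf, 346462c, 84e132f, a70deb2, abd0195, bbbf7ef, c14a92c}.
c14a92c is among them, so fast-forward is possible.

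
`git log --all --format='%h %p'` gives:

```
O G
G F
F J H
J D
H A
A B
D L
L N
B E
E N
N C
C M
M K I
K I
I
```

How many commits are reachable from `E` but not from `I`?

Reachable from E: {C, E, I, K, M, N}.
Reachable from I: {I}.
In E's history but not I's: {C, E, K, M, N} — 5 commits.

5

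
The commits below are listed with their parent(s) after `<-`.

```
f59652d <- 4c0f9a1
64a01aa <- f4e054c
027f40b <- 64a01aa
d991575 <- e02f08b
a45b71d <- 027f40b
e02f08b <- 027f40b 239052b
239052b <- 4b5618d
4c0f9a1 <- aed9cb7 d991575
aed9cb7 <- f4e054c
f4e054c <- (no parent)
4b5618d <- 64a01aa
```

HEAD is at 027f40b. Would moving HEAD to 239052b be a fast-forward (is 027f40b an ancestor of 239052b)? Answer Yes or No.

A fast-forward from 027f40b to 239052b is possible iff 027f40b is an ancestor of 239052b.
Ancestors of 239052b: {239052b, 4b5618d, 64a01aa, f4e054c}.
027f40b is not among them, so fast-forward is not possible.

No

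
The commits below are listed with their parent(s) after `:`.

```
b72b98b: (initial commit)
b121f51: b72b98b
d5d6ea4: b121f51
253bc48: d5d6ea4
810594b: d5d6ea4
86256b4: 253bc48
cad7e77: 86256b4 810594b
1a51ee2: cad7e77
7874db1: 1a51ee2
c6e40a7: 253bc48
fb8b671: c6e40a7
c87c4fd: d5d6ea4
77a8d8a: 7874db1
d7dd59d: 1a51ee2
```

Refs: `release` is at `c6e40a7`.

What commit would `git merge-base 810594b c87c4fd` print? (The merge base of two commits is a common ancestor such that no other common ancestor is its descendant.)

d5d6ea4

Ancestors of 810594b: {810594b, b121f51, b72b98b, d5d6ea4}.
Ancestors of c87c4fd: {b121f51, b72b98b, c87c4fd, d5d6ea4}.
Common ancestors: {b121f51, b72b98b, d5d6ea4}.
Among these, d5d6ea4 is not an ancestor of any other common ancestor — it is the merge base.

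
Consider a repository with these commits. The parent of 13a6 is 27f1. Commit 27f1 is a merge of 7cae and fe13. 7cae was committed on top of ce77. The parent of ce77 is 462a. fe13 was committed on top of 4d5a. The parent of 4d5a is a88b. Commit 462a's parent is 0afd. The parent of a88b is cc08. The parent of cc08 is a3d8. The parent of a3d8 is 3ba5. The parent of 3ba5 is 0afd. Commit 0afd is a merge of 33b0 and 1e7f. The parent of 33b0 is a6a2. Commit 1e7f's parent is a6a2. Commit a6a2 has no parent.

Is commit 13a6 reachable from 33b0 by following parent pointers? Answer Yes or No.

Ancestors of 33b0: {33b0, a6a2}.
13a6 is not in that set, so it is not an ancestor of 33b0.

No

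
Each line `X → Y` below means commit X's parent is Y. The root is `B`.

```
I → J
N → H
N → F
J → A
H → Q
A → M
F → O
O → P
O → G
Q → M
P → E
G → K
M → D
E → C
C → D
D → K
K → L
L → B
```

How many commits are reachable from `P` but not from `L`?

Reachable from P: {B, C, D, E, K, L, P}.
Reachable from L: {B, L}.
In P's history but not L's: {C, D, E, K, P} — 5 commits.

5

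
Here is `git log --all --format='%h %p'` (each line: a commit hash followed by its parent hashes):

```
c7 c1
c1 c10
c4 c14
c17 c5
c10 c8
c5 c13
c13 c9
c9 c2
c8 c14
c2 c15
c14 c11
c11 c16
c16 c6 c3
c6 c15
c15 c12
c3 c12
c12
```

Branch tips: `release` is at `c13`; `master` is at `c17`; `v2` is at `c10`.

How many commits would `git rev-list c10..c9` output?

Reachable from c9: {c12, c15, c2, c9}.
Reachable from c10: {c10, c11, c12, c14, c15, c16, c3, c6, c8}.
In c9's history but not c10's: {c2, c9} — 2 commits.

2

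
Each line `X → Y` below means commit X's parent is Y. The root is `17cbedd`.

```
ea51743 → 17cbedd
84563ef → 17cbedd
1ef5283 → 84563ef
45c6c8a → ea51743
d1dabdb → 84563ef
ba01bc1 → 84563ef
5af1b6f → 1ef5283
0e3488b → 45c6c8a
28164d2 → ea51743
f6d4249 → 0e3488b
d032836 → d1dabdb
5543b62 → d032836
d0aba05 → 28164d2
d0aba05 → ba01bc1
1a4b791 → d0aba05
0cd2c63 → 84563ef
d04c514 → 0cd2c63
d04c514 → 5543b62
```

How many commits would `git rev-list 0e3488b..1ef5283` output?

2

Reachable from 1ef5283: {17cbedd, 1ef5283, 84563ef}.
Reachable from 0e3488b: {0e3488b, 17cbedd, 45c6c8a, ea51743}.
In 1ef5283's history but not 0e3488b's: {1ef5283, 84563ef} — 2 commits.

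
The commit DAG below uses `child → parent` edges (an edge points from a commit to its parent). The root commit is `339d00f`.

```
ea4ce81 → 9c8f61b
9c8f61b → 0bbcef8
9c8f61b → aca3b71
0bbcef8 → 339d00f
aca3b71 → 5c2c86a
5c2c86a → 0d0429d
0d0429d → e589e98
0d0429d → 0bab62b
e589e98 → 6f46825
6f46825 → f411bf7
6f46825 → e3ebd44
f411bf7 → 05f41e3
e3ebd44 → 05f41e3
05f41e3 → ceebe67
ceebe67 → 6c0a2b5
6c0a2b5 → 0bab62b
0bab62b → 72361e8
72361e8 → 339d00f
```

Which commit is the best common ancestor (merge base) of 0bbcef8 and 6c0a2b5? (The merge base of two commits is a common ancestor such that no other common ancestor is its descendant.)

Ancestors of 0bbcef8: {0bbcef8, 339d00f}.
Ancestors of 6c0a2b5: {0bab62b, 339d00f, 6c0a2b5, 72361e8}.
Common ancestors: {339d00f}.
The only common ancestor is 339d00f, so it is the merge base.

339d00f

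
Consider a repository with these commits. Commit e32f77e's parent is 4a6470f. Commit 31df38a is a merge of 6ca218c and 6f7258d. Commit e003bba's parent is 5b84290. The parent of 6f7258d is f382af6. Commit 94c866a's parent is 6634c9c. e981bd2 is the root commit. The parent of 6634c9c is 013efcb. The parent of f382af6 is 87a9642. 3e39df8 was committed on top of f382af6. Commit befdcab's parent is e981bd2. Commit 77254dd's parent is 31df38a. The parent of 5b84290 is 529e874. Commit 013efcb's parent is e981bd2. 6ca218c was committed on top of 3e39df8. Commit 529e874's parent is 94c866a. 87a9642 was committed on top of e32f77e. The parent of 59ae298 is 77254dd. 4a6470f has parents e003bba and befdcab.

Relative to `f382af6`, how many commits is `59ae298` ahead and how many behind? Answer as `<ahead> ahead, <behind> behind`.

6 ahead, 0 behind

Reachable from 59ae298: {013efcb, 31df38a, 3e39df8, 4a6470f, 529e874, 59ae298, 5b84290, 6634c9c, 6ca218c, 6f7258d, 77254dd, 87a9642, 94c866a, befdcab, e003bba, e32f77e, e981bd2, f382af6}.
Reachable from f382af6: {013efcb, 4a6470f, 529e874, 5b84290, 6634c9c, 87a9642, 94c866a, befdcab, e003bba, e32f77e, e981bd2, f382af6}.
Only in 59ae298's history (ahead): {31df38a, 3e39df8, 59ae298, 6ca218c, 6f7258d, 77254dd} — 6.
Only in f382af6's history (behind): {} — 0.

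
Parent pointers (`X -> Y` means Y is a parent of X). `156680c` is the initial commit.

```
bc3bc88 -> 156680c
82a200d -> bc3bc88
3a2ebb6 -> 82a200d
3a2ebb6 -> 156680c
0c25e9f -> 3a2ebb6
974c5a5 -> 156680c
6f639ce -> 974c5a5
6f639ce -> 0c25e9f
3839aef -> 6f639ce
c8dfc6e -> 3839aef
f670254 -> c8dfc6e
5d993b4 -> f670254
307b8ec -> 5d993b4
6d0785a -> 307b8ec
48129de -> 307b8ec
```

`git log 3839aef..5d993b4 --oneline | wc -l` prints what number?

Reachable from 5d993b4: {0c25e9f, 156680c, 3839aef, 3a2ebb6, 5d993b4, 6f639ce, 82a200d, 974c5a5, bc3bc88, c8dfc6e, f670254}.
Reachable from 3839aef: {0c25e9f, 156680c, 3839aef, 3a2ebb6, 6f639ce, 82a200d, 974c5a5, bc3bc88}.
In 5d993b4's history but not 3839aef's: {5d993b4, c8dfc6e, f670254} — 3 commits.

3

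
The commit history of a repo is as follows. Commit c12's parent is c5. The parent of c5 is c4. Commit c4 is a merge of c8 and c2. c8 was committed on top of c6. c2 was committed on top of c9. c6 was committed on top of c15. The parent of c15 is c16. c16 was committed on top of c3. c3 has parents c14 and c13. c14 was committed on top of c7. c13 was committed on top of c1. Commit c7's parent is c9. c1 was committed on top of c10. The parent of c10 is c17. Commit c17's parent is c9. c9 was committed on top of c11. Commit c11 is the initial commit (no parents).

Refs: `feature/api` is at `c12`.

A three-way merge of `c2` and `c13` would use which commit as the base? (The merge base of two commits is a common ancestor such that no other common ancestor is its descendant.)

c9

Ancestors of c2: {c11, c2, c9}.
Ancestors of c13: {c1, c10, c11, c13, c17, c9}.
Common ancestors: {c11, c9}.
Among these, c9 is not an ancestor of any other common ancestor — it is the merge base.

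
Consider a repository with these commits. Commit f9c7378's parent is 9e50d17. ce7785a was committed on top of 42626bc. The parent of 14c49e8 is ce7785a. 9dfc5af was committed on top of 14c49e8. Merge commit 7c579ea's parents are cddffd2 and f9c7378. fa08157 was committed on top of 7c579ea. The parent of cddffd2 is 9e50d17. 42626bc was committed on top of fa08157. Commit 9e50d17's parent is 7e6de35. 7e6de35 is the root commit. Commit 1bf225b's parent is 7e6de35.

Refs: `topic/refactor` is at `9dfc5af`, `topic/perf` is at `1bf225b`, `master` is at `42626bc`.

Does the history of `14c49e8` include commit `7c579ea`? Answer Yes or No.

Yes

Ancestors of 14c49e8 (commits reachable by following parents): {14c49e8, 42626bc, 7c579ea, 7e6de35, 9e50d17, cddffd2, ce7785a, f9c7378, fa08157}.
7c579ea is in that set, so it is an ancestor of 14c49e8.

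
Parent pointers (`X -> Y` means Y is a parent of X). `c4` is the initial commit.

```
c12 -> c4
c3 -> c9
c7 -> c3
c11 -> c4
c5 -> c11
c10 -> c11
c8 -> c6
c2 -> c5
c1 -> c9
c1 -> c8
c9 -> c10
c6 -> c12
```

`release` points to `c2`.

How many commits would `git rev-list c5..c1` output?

Reachable from c1: {c1, c10, c11, c12, c4, c6, c8, c9}.
Reachable from c5: {c11, c4, c5}.
In c1's history but not c5's: {c1, c10, c12, c6, c8, c9} — 6 commits.

6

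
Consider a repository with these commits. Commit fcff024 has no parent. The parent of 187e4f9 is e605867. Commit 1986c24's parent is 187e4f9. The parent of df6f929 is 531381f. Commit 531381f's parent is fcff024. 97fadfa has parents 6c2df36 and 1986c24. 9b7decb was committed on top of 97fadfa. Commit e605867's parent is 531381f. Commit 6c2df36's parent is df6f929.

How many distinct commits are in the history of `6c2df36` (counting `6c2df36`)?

Walking parent pointers from 6c2df36: reachable set = {531381f, 6c2df36, df6f929, fcff024}.
That is 4 commits.

4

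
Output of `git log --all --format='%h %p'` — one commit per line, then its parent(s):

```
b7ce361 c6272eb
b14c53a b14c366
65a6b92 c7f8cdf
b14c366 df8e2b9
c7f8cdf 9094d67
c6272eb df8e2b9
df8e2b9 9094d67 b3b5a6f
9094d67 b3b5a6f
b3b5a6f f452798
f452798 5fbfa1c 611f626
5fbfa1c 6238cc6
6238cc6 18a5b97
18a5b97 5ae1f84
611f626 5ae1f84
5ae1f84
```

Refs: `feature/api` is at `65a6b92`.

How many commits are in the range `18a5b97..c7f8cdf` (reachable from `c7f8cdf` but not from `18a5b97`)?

Reachable from c7f8cdf: {18a5b97, 5ae1f84, 5fbfa1c, 611f626, 6238cc6, 9094d67, b3b5a6f, c7f8cdf, f452798}.
Reachable from 18a5b97: {18a5b97, 5ae1f84}.
In c7f8cdf's history but not 18a5b97's: {5fbfa1c, 611f626, 6238cc6, 9094d67, b3b5a6f, c7f8cdf, f452798} — 7 commits.

7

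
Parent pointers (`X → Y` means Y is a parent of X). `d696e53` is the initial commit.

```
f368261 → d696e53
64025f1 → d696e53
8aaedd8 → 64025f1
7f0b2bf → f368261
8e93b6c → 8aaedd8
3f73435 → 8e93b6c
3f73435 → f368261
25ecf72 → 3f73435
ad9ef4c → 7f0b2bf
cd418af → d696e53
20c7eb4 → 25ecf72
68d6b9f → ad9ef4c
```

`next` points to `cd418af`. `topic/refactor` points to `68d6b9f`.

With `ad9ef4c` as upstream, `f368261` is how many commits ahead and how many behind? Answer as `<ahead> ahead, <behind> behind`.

0 ahead, 2 behind

Reachable from f368261: {d696e53, f368261}.
Reachable from ad9ef4c: {7f0b2bf, ad9ef4c, d696e53, f368261}.
Only in f368261's history (ahead): {} — 0.
Only in ad9ef4c's history (behind): {7f0b2bf, ad9ef4c} — 2.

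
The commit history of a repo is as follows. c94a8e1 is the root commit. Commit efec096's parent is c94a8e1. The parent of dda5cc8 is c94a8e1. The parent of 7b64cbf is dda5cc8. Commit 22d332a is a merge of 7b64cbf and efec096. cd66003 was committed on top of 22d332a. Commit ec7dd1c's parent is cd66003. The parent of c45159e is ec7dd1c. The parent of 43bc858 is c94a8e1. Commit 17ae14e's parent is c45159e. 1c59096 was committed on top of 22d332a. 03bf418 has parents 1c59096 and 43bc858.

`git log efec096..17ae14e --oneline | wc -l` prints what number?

Reachable from 17ae14e: {17ae14e, 22d332a, 7b64cbf, c45159e, c94a8e1, cd66003, dda5cc8, ec7dd1c, efec096}.
Reachable from efec096: {c94a8e1, efec096}.
In 17ae14e's history but not efec096's: {17ae14e, 22d332a, 7b64cbf, c45159e, cd66003, dda5cc8, ec7dd1c} — 7 commits.

7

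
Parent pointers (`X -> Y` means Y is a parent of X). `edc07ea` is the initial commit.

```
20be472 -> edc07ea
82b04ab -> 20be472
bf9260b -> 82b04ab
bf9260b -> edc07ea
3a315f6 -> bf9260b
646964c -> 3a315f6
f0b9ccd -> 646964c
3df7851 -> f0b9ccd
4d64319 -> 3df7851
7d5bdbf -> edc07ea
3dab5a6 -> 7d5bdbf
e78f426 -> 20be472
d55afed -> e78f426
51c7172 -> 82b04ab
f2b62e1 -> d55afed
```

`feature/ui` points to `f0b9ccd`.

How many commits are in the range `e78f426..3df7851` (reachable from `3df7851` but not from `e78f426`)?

Reachable from 3df7851: {20be472, 3a315f6, 3df7851, 646964c, 82b04ab, bf9260b, edc07ea, f0b9ccd}.
Reachable from e78f426: {20be472, e78f426, edc07ea}.
In 3df7851's history but not e78f426's: {3a315f6, 3df7851, 646964c, 82b04ab, bf9260b, f0b9ccd} — 6 commits.

6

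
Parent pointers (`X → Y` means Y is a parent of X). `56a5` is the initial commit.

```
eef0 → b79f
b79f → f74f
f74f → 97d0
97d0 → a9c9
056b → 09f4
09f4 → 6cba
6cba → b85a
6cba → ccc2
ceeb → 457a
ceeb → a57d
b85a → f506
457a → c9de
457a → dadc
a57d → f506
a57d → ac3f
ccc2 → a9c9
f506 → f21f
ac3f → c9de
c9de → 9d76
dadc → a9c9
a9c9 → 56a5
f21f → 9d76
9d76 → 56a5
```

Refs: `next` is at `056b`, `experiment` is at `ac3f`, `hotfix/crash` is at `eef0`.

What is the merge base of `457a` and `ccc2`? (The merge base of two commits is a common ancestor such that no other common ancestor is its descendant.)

a9c9

Ancestors of 457a: {457a, 56a5, 9d76, a9c9, c9de, dadc}.
Ancestors of ccc2: {56a5, a9c9, ccc2}.
Common ancestors: {56a5, a9c9}.
Among these, a9c9 is not an ancestor of any other common ancestor — it is the merge base.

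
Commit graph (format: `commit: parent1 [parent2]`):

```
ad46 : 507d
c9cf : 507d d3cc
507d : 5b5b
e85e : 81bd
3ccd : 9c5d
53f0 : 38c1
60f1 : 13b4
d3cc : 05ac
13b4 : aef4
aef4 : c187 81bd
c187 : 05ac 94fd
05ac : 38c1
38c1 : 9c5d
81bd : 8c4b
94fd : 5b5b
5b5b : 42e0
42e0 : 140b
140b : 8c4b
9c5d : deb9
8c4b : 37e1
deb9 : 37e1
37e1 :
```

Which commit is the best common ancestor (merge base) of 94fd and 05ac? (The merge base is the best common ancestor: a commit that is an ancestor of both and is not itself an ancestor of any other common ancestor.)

Ancestors of 94fd: {140b, 37e1, 42e0, 5b5b, 8c4b, 94fd}.
Ancestors of 05ac: {05ac, 37e1, 38c1, 9c5d, deb9}.
Common ancestors: {37e1}.
The only common ancestor is 37e1, so it is the merge base.

37e1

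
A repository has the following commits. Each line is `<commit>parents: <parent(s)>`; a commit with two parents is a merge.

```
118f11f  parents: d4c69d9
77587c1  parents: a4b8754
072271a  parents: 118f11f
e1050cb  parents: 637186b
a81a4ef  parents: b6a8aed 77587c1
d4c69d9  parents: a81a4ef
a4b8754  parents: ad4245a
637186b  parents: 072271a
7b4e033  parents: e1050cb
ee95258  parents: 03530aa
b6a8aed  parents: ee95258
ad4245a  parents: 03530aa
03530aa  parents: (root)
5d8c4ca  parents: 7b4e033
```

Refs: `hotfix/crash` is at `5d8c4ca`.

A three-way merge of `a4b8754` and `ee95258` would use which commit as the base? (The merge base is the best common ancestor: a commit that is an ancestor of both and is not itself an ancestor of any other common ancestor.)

03530aa

Ancestors of a4b8754: {03530aa, a4b8754, ad4245a}.
Ancestors of ee95258: {03530aa, ee95258}.
Common ancestors: {03530aa}.
The only common ancestor is 03530aa, so it is the merge base.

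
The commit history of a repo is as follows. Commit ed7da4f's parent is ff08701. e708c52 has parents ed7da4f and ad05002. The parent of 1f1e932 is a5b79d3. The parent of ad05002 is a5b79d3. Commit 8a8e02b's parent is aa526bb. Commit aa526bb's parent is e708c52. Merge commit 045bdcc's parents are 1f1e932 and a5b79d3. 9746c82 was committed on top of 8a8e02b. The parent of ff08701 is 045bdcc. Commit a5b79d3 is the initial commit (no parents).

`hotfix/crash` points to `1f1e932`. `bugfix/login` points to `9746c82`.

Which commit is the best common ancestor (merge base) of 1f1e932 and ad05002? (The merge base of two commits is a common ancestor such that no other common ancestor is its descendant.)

a5b79d3

Ancestors of 1f1e932: {1f1e932, a5b79d3}.
Ancestors of ad05002: {a5b79d3, ad05002}.
Common ancestors: {a5b79d3}.
The only common ancestor is a5b79d3, so it is the merge base.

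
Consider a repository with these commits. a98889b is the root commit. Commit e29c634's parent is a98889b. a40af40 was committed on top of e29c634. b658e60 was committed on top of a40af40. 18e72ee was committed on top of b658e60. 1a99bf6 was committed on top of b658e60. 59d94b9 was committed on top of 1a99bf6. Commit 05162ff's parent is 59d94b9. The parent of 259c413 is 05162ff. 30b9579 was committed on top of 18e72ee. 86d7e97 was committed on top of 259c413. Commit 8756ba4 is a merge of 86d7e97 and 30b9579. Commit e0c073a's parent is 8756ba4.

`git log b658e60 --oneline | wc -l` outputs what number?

Walking parent pointers from b658e60: reachable set = {a40af40, a98889b, b658e60, e29c634}.
That is 4 commits.

4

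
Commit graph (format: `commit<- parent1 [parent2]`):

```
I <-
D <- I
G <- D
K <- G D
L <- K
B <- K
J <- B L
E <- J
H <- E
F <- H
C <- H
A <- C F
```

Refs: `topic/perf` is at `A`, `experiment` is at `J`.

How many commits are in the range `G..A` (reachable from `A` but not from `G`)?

9

Reachable from A: {A, B, C, D, E, F, G, H, I, J, K, L}.
Reachable from G: {D, G, I}.
In A's history but not G's: {A, B, C, E, F, H, J, K, L} — 9 commits.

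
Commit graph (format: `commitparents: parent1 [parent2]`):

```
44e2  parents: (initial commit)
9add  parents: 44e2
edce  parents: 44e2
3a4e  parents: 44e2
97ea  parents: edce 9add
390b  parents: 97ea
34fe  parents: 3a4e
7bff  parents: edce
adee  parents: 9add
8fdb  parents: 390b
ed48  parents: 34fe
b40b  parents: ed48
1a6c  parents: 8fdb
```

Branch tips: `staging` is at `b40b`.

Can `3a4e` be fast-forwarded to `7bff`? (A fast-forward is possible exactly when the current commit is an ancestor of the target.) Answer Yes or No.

No

A fast-forward from 3a4e to 7bff is possible iff 3a4e is an ancestor of 7bff.
Ancestors of 7bff: {44e2, 7bff, edce}.
3a4e is not among them, so fast-forward is not possible.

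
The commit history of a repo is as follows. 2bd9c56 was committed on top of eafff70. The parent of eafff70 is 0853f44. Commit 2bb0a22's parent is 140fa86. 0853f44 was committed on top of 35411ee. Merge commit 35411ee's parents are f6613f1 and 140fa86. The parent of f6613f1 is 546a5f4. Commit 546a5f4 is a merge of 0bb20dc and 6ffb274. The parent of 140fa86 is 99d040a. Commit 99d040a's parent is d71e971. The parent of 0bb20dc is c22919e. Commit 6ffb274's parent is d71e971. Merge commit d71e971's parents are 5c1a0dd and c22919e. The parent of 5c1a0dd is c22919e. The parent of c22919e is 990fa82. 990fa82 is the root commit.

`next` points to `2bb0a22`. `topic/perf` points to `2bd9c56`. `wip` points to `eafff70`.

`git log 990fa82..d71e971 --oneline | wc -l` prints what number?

Reachable from d71e971: {5c1a0dd, 990fa82, c22919e, d71e971}.
Reachable from 990fa82: {990fa82}.
In d71e971's history but not 990fa82's: {5c1a0dd, c22919e, d71e971} — 3 commits.

3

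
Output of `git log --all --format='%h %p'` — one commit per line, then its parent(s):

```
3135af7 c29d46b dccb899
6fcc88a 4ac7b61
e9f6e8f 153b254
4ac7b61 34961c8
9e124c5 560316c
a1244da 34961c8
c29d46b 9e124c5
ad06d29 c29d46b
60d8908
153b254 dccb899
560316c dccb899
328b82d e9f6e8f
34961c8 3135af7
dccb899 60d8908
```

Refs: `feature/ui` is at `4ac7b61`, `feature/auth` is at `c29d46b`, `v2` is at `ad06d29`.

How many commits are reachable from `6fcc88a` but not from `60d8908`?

Reachable from 6fcc88a: {3135af7, 34961c8, 4ac7b61, 560316c, 60d8908, 6fcc88a, 9e124c5, c29d46b, dccb899}.
Reachable from 60d8908: {60d8908}.
In 6fcc88a's history but not 60d8908's: {3135af7, 34961c8, 4ac7b61, 560316c, 6fcc88a, 9e124c5, c29d46b, dccb899} — 8 commits.

8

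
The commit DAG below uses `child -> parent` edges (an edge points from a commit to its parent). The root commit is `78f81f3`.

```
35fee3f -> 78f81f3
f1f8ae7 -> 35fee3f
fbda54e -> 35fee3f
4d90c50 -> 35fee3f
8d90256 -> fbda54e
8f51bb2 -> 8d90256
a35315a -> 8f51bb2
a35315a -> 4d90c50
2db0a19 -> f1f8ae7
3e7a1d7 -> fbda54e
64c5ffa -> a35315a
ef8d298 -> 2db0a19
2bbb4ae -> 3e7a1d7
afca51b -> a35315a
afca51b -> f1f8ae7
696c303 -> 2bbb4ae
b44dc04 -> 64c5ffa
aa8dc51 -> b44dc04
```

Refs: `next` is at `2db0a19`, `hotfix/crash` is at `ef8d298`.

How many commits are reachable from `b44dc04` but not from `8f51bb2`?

Reachable from b44dc04: {35fee3f, 4d90c50, 64c5ffa, 78f81f3, 8d90256, 8f51bb2, a35315a, b44dc04, fbda54e}.
Reachable from 8f51bb2: {35fee3f, 78f81f3, 8d90256, 8f51bb2, fbda54e}.
In b44dc04's history but not 8f51bb2's: {4d90c50, 64c5ffa, a35315a, b44dc04} — 4 commits.

4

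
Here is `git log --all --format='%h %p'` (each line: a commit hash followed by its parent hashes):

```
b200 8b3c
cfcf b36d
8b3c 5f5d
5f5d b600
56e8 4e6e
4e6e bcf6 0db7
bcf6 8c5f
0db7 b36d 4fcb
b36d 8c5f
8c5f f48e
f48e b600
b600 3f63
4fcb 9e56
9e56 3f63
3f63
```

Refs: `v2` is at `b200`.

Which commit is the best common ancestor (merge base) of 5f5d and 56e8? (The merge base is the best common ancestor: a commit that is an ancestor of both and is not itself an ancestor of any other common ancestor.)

b600

Ancestors of 5f5d: {3f63, 5f5d, b600}.
Ancestors of 56e8: {0db7, 3f63, 4e6e, 4fcb, 56e8, 8c5f, 9e56, b36d, b600, bcf6, f48e}.
Common ancestors: {3f63, b600}.
Among these, b600 is not an ancestor of any other common ancestor — it is the merge base.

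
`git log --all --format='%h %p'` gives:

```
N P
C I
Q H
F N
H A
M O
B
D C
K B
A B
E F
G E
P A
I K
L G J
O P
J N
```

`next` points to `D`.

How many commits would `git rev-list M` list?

5

Walking parent pointers from M: reachable set = {A, B, M, O, P}.
That is 5 commits.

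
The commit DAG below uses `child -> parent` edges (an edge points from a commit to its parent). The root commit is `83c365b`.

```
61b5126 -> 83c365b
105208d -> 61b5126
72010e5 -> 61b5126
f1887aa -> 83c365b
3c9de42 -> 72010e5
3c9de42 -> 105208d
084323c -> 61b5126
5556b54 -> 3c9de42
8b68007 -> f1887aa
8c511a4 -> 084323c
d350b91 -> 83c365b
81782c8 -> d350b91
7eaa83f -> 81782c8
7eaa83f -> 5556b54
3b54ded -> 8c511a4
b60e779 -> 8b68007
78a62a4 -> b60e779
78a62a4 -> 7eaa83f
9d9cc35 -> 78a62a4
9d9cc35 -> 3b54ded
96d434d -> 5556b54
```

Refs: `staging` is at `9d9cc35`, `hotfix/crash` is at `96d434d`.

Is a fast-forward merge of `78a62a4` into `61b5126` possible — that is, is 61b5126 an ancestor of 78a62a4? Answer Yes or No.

Yes

A fast-forward from 61b5126 to 78a62a4 is possible iff 61b5126 is an ancestor of 78a62a4.
Ancestors of 78a62a4: {105208d, 3c9de42, 5556b54, 61b5126, 72010e5, 78a62a4, 7eaa83f, 81782c8, 83c365b, 8b68007, b60e779, d350b91, f1887aa}.
61b5126 is among them, so fast-forward is possible.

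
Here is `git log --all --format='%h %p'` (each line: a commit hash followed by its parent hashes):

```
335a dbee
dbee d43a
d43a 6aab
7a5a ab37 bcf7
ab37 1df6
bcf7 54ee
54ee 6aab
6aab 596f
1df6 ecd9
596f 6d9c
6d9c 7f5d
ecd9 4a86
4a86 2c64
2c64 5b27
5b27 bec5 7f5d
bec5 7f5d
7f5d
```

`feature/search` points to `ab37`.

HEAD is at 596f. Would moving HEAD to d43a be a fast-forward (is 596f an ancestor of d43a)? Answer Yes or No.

Yes

A fast-forward from 596f to d43a is possible iff 596f is an ancestor of d43a.
Ancestors of d43a: {596f, 6aab, 6d9c, 7f5d, d43a}.
596f is among them, so fast-forward is possible.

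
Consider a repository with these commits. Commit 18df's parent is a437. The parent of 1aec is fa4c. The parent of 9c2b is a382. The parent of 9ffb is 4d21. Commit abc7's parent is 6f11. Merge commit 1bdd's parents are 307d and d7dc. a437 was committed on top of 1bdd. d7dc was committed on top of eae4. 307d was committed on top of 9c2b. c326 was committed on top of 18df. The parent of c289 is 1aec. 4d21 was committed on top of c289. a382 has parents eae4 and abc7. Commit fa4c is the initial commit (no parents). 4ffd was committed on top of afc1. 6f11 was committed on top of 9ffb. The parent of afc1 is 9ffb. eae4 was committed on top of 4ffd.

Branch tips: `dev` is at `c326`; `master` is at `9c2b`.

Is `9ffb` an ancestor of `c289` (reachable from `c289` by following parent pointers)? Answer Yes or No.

No

Ancestors of c289: {1aec, c289, fa4c}.
9ffb is not in that set, so it is not an ancestor of c289.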